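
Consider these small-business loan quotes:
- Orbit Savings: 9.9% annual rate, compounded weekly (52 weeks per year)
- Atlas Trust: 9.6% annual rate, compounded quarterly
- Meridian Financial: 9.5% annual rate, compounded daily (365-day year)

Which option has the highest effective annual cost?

Orbit Savings: (1 + 0.099/52)^52 − 1 = 10.396%
Atlas Trust: (1 + 0.096/4)^4 − 1 = 9.951%
Meridian Financial: (1 + 0.095/365)^365 − 1 = 9.965%
The highest effective annual rate is Orbit Savings at 10.396%.

Orbit Savings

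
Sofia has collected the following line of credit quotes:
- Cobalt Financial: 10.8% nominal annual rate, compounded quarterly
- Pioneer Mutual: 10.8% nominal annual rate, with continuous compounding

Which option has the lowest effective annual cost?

Cobalt Financial: (1 + 0.108/4)^4 − 1 = 11.245%
Pioneer Mutual: e^0.108 − 1 = 11.405%
The lowest effective annual rate is Cobalt Financial at 11.245%.

Cobalt Financial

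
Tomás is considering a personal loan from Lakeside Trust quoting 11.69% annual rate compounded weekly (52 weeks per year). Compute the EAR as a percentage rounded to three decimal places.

EAR = (1 + 0.1169/52)^52 − 1.
= 1.123860 − 1 = 12.386%.

12.386%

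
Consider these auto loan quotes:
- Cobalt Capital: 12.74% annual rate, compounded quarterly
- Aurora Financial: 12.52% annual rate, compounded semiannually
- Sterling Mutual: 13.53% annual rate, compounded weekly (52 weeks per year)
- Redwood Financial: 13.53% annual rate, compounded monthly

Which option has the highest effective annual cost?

Sterling Mutual

Cobalt Capital: (1 + 0.1274/4)^4 − 1 = 13.362%
Aurora Financial: (1 + 0.1252/2)^2 − 1 = 12.912%
Sterling Mutual: (1 + 0.1353/52)^52 − 1 = 14.468%
Redwood Financial: (1 + 0.1353/12)^12 − 1 = 14.401%
The highest effective annual rate is Sterling Mutual at 14.468%.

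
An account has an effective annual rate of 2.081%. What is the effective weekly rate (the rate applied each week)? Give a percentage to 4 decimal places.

0.0396%

The per-week rate i satisfies (1 + i)^52 = 1 + 0.02081.
i = 1.02081^(1/52) − 1 = 0.0003962 = 0.0396%.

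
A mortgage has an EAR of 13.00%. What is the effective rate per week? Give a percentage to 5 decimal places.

The per-week rate i satisfies (1 + i)^52 = 1 + 0.1300.
i = 1.1300^(1/52) − 1 = 0.0023531 = 0.23531%.

0.23531%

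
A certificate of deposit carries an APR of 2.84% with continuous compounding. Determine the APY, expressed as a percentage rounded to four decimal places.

2.8807%

With continuous compounding, EAR = e^0.0284 − 1.
e^0.0284 = 1.028807, so EAR = 0.028807 = 2.8807%.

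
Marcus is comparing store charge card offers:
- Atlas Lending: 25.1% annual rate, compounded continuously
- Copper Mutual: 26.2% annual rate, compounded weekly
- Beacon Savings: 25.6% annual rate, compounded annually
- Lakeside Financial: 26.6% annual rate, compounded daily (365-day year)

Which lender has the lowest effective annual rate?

Beacon Savings

Atlas Lending: e^0.251 − 1 = 28.531%
Copper Mutual: (1 + 0.262/52)^52 − 1 = 29.867%
Beacon Savings: compounded annually, EAR = 25.600%
Lakeside Financial: (1 + 0.266/365)^365 − 1 = 30.461%
The lowest effective annual rate is Beacon Savings at 25.600%.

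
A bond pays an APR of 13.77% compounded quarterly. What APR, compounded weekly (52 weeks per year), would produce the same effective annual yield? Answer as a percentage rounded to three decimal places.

EAR = (1 + 0.1377/4)^4 − 1 = 0.144975.
Solve (1 + r/52)^52 = 1.144975: r/52 = 1.144975^(1/52) − 1 = 0.002607, so r = 0.135559 = 13.556%.

13.556%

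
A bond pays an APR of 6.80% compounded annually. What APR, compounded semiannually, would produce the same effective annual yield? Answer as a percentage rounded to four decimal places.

Compounded annually, EAR = nominal = 0.068000.
Solve (1 + r/2)^2 = 1.068000: r/2 = 1.068000^(1/2) − 1 = 0.033441, so r = 0.066882 = 6.6882%.

6.6882%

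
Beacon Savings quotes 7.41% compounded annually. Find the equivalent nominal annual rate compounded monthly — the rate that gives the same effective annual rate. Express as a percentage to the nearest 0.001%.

7.170%

Compounded annually, EAR = nominal = 0.074100.
Solve (1 + r/12)^12 = 1.074100: r/12 = 1.074100^(1/12) − 1 = 0.005975, so r = 0.071696 = 7.170%.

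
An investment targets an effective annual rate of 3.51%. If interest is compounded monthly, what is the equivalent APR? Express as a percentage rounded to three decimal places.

(1 + r/12)^12 − 1 = 0.0351, so 1 + r/12 = 1.0351^(1/12).
r/12 = 0.002879, so r = 0.034548 = 3.455%.

3.455%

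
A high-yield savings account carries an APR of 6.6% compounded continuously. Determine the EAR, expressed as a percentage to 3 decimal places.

With continuous compounding, EAR = e^0.066 − 1.
e^0.066 = 1.068227, so EAR = 0.068227 = 6.823%.

6.823%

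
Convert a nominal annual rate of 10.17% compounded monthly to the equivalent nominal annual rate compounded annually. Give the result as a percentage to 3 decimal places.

EAR = (1 + 0.1017/12)^12 − 1 = 0.106577.
Compounded annually, the equivalent nominal rate is the EAR itself: 10.658%.

10.658%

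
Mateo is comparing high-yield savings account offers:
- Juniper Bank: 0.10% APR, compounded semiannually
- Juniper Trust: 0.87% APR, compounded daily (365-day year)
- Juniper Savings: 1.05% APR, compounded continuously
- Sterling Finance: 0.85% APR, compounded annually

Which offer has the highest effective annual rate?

Juniper Savings

Juniper Bank: (1 + 0.0010/2)^2 − 1 = 0.100%
Juniper Trust: (1 + 0.0087/365)^365 − 1 = 0.874%
Juniper Savings: e^0.0105 − 1 = 1.056%
Sterling Finance: compounded annually, EAR = 0.850%
The highest effective annual rate is Juniper Savings at 1.056%.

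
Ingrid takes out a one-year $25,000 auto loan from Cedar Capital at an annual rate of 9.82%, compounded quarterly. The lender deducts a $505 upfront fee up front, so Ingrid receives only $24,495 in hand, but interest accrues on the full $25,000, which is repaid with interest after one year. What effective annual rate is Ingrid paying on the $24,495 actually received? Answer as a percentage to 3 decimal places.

Amount owed after one year: 25,000 × (1 + 0.0982/4)^4 = 25,000 × 1.101876 = $27,546.89.
Effective rate on net proceeds: 27,546.89 / 24,495 − 1 = 0.124593 = 12.459%.

12.459%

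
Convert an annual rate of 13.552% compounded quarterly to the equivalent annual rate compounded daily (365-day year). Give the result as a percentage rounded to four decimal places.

EAR = (1 + 0.13552/4)^4 − 1 = 0.142564.
Solve (1 + r/365)^365 = 1.142564: r/365 = 1.142564^(1/365) − 1 = 0.000365, so r = 0.133299 = 13.3299%.

13.3299%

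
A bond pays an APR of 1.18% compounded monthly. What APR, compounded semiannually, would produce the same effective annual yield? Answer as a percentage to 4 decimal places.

EAR = (1 + 0.0118/12)^12 − 1 = 0.011864.
Solve (1 + r/2)^2 = 1.011864: r/2 = 1.011864^(1/2) − 1 = 0.005915, so r = 0.011829 = 1.1829%.

1.1829%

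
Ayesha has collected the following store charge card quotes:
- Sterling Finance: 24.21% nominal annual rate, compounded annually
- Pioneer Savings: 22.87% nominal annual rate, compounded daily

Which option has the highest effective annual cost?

Sterling Finance: compounded annually, EAR = 24.210%
Pioneer Savings: (1 + 0.2287/365)^365 − 1 = 25.687%
The highest effective annual rate is Pioneer Savings at 25.687%.

Pioneer Savings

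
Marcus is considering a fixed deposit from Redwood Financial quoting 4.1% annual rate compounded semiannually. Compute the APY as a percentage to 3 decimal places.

EAR = (1 + 0.041/2)^2 − 1.
= (1 + 0.020500)^2 − 1 = 1.041420 − 1 = 4.142%.

4.142%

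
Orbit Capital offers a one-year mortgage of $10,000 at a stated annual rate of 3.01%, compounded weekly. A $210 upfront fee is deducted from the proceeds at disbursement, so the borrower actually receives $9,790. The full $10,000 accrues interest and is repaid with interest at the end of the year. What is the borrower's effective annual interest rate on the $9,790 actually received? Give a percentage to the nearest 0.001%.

Amount owed after one year: 10,000 × (1 + 0.0301/52)^52 = 10,000 × 1.030549 = $10,305.49.
Effective rate on net proceeds: 10,305.49 / 9,790 − 1 = 0.052654 = 5.265%.

5.265%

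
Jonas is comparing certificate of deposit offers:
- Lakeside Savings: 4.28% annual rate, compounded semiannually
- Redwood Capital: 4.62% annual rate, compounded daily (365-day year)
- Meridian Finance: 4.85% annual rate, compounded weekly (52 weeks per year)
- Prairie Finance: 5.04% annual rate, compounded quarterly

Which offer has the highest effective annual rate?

Prairie Finance

Lakeside Savings: (1 + 0.0428/2)^2 − 1 = 4.326%
Redwood Capital: (1 + 0.0462/365)^365 − 1 = 4.728%
Meridian Finance: (1 + 0.0485/52)^52 − 1 = 4.967%
Prairie Finance: (1 + 0.0504/4)^4 − 1 = 5.136%
The highest effective annual rate is Prairie Finance at 5.136%.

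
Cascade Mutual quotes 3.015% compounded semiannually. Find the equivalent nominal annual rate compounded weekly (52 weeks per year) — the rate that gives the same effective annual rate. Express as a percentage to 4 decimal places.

2.9934%

EAR = (1 + 0.03015/2)^2 − 1 = 0.030377.
Solve (1 + r/52)^52 = 1.030377: r/52 = 1.030377^(1/52) − 1 = 0.000576, so r = 0.029934 = 2.9934%.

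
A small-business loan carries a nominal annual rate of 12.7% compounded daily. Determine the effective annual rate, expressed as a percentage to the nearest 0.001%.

13.539%

EAR = (1 + 0.127/365)^365 − 1.
= (1 + 0.000348)^365 − 1 = 1.135392 − 1 = 13.539%.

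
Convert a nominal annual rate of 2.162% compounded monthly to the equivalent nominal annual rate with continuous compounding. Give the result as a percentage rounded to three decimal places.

2.160%

EAR = (1 + 0.02162/12)^12 − 1 = 0.021836.
Equivalent continuous rate: r = ln(1 + 0.021836) = 0.021601 = 2.160%.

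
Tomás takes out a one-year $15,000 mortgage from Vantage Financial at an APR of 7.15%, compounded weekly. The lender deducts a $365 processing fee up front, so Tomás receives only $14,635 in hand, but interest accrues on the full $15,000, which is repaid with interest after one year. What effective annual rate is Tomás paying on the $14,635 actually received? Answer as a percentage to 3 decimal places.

Amount owed after one year: 15,000 × (1 + 0.0715/52)^52 = 15,000 × 1.074065 = $16,110.98.
Effective rate on net proceeds: 16,110.98 / 14,635 − 1 = 0.100853 = 10.085%.

10.085%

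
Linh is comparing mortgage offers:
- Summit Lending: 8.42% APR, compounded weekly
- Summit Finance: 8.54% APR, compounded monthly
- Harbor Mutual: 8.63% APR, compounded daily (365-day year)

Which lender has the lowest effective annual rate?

Summit Lending

Summit Lending: (1 + 0.0842/52)^52 − 1 = 8.777%
Summit Finance: (1 + 0.0854/12)^12 − 1 = 8.882%
Harbor Mutual: (1 + 0.0863/365)^365 − 1 = 9.012%
The lowest effective annual rate is Summit Lending at 8.777%.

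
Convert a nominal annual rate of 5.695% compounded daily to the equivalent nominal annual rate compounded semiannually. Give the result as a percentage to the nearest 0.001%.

5.776%

EAR = (1 + 0.05695/365)^365 − 1 = 0.058598.
Solve (1 + r/2)^2 = 1.058598: r/2 = 1.058598^(1/2) − 1 = 0.028882, so r = 0.057764 = 5.776%.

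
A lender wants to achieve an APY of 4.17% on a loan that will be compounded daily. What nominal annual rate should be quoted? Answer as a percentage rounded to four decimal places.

(1 + r/365)^365 − 1 = 0.0417, so 1 + r/365 = 1.0417^(1/365).
r/365 = 0.000112, so r = 0.040856 = 4.0856%.

4.0856%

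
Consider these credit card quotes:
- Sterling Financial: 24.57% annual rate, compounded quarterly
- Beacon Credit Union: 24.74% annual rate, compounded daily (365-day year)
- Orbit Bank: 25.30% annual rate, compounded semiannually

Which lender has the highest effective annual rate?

Beacon Credit Union

Sterling Financial: (1 + 0.2457/4)^4 − 1 = 26.928%
Beacon Credit Union: (1 + 0.2474/365)^365 − 1 = 28.058%
Orbit Bank: (1 + 0.2530/2)^2 − 1 = 26.900%
The highest effective annual rate is Beacon Credit Union at 28.058%.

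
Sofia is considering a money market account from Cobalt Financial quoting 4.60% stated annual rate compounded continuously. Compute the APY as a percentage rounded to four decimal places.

With continuous compounding, EAR = e^0.0460 − 1.
e^0.0460 = 1.047074, so EAR = 0.047074 = 4.7074%.

4.7074%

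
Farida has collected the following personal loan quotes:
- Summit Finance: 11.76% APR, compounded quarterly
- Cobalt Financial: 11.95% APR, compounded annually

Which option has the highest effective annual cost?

Summit Finance

Summit Finance: (1 + 0.1176/4)^4 − 1 = 12.289%
Cobalt Financial: compounded annually, EAR = 11.950%
The highest effective annual rate is Summit Finance at 12.289%.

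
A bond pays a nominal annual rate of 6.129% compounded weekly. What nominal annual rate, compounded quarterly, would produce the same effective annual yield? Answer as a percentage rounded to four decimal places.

EAR = (1 + 0.06129/52)^52 − 1 = 0.063169.
Solve (1 + r/4)^4 = 1.063169: r/4 = 1.063169^(1/4) − 1 = 0.015431, so r = 0.061725 = 6.1725%.

6.1725%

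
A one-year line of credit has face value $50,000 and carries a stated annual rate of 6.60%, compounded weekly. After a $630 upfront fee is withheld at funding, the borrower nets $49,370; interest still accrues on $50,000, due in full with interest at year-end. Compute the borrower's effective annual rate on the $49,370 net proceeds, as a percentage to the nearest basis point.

8.18%

Amount owed after one year: 50,000 × (1 + 0.0660/52)^52 = 50,000 × 1.068182 = $53,409.10.
Effective rate on net proceeds: 53,409.10 / 49,370 − 1 = 0.081813 = 8.18%.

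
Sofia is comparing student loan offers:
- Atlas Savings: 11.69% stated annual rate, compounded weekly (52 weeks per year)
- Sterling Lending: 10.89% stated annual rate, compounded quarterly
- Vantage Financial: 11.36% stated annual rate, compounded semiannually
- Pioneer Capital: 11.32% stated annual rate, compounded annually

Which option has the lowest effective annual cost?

Pioneer Capital

Atlas Savings: (1 + 0.1169/52)^52 − 1 = 12.386%
Sterling Lending: (1 + 0.1089/4)^4 − 1 = 11.343%
Vantage Financial: (1 + 0.1136/2)^2 − 1 = 11.683%
Pioneer Capital: compounded annually, EAR = 11.320%
The lowest effective annual rate is Pioneer Capital at 11.320%.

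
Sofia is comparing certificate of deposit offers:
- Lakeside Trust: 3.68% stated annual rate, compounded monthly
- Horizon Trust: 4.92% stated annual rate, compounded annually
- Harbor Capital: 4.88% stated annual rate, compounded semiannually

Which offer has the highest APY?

Harbor Capital

Lakeside Trust: (1 + 0.0368/12)^12 − 1 = 3.743%
Horizon Trust: compounded annually, EAR = 4.920%
Harbor Capital: (1 + 0.0488/2)^2 − 1 = 4.940%
The highest effective annual rate is Harbor Capital at 4.940%.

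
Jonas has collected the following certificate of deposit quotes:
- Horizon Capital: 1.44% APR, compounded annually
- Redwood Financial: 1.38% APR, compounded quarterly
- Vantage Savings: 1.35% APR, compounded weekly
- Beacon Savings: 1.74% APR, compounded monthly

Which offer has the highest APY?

Horizon Capital: compounded annually, EAR = 1.440%
Redwood Financial: (1 + 0.0138/4)^4 − 1 = 1.387%
Vantage Savings: (1 + 0.0135/52)^52 − 1 = 1.359%
Beacon Savings: (1 + 0.0174/12)^12 − 1 = 1.754%
The highest effective annual rate is Beacon Savings at 1.754%.

Beacon Savings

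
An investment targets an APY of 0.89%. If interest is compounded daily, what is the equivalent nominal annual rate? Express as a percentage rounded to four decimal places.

0.8861%

(1 + r/365)^365 − 1 = 0.0089, so 1 + r/365 = 1.0089^(1/365).
r/365 = 0.000024, so r = 0.008861 = 0.8861%.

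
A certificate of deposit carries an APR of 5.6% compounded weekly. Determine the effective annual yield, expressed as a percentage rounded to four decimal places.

EAR = (1 + 0.056/52)^52 − 1.
= 1.057566 − 1 = 5.7566%.

5.7566%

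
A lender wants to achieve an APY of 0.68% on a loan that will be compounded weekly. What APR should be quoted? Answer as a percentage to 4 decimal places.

0.6777%

(1 + r/52)^52 − 1 = 0.0068, so 1 + r/52 = 1.0068^(1/52).
r/52 = 0.000130, so r = 0.006777 = 0.6777%.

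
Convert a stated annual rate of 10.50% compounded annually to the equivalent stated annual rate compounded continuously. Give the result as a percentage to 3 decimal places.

9.985%

Compounded annually, EAR = nominal = 0.105000.
Equivalent continuous rate: r = ln(1 + 0.105000) = 0.099845 = 9.985%.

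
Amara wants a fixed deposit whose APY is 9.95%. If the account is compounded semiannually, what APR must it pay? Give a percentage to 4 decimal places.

9.7141%

(1 + r/2)^2 − 1 = 0.0995, so 1 + r/2 = 1.0995^(1/2).
r/2 = 0.048570, so r = 0.097141 = 9.7141%.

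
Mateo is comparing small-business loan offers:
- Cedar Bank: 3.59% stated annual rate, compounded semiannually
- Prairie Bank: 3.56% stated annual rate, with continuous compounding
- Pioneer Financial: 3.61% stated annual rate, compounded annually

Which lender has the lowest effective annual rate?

Pioneer Financial

Cedar Bank: (1 + 0.0359/2)^2 − 1 = 3.622%
Prairie Bank: e^0.0356 − 1 = 3.624%
Pioneer Financial: compounded annually, EAR = 3.610%
The lowest effective annual rate is Pioneer Financial at 3.610%.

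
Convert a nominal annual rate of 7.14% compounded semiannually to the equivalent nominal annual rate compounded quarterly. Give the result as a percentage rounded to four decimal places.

EAR = (1 + 0.0714/2)^2 − 1 = 0.072674.
Solve (1 + r/4)^4 = 1.072674: r/4 = 1.072674^(1/4) − 1 = 0.017693, so r = 0.070774 = 7.0774%.

7.0774%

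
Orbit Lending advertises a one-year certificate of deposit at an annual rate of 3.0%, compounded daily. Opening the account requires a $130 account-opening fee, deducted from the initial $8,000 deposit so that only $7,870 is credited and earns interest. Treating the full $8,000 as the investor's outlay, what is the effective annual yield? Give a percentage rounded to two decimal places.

1.37%

Value after one year: 7,870 × (1 + 0.030/365)^365 = 7,870 × 1.030453 = $8,109.67.
Effective yield on the $8,000 outlay: 8,109.67 / 8,000 − 1 = 0.013708 = 1.37%.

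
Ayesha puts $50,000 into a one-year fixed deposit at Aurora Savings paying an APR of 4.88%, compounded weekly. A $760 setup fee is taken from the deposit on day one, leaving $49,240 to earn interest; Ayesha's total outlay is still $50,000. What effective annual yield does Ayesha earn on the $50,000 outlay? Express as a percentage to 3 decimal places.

Value after one year: 49,240 × (1 + 0.0488/52)^52 = 49,240 × 1.049986 = $51,701.33.
Effective yield on the $50,000 outlay: 51,701.33 / 50,000 − 1 = 0.034027 = 3.403%.

3.403%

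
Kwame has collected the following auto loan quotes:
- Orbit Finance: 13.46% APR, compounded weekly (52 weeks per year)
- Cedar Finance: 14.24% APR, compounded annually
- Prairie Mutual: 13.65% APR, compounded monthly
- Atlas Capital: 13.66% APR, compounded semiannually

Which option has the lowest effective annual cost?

Atlas Capital

Orbit Finance: (1 + 0.1346/52)^52 − 1 = 14.388%
Cedar Finance: compounded annually, EAR = 14.240%
Prairie Mutual: (1 + 0.1365/12)^12 − 1 = 14.537%
Atlas Capital: (1 + 0.1366/2)^2 − 1 = 14.126%
The lowest effective annual rate is Atlas Capital at 14.126%.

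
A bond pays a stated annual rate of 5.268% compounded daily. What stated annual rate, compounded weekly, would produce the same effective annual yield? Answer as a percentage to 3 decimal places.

EAR = (1 + 0.05268/365)^365 − 1 = 0.054088.
Solve (1 + r/52)^52 = 1.054088: r/52 = 1.054088^(1/52) − 1 = 0.001014, so r = 0.052703 = 5.270%.

5.270%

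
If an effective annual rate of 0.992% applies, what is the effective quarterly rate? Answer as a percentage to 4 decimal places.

The per-quarter rate i satisfies (1 + i)^4 = 1 + 0.00992.
i = 1.00992^(1/4) − 1 = 0.0024708 = 0.2471%.

0.2471%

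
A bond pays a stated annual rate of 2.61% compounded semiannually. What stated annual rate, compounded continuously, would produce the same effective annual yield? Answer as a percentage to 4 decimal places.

EAR = (1 + 0.0261/2)^2 − 1 = 0.026270.
Equivalent continuous rate: r = ln(1 + 0.026270) = 0.025931 = 2.5931%.

2.5931%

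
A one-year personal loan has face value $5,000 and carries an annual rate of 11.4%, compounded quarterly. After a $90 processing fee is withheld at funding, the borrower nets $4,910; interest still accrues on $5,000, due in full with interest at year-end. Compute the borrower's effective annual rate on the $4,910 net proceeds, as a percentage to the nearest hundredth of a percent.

13.95%

Amount owed after one year: 5,000 × (1 + 0.114/4)^4 = 5,000 × 1.118967 = $5,594.83.
Effective rate on net proceeds: 5,594.83 / 4,910 − 1 = 0.139477 = 13.95%.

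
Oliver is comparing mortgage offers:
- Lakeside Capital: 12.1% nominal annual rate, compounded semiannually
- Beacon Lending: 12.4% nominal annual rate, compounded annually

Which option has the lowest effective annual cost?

Lakeside Capital: (1 + 0.121/2)^2 − 1 = 12.466%
Beacon Lending: compounded annually, EAR = 12.400%
The lowest effective annual rate is Beacon Lending at 12.400%.

Beacon Lending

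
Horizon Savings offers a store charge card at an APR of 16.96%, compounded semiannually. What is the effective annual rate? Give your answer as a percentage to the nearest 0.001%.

17.679%

EAR = (1 + 0.1696/2)^2 − 1.
= 1.176791 − 1 = 17.679%.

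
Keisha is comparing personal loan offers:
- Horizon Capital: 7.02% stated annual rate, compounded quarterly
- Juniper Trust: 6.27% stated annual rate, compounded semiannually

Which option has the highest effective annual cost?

Horizon Capital

Horizon Capital: (1 + 0.0702/4)^4 − 1 = 7.207%
Juniper Trust: (1 + 0.0627/2)^2 − 1 = 6.368%
The highest effective annual rate is Horizon Capital at 7.207%.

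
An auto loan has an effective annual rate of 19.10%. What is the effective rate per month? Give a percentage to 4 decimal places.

1.4673%

The per-month rate i satisfies (1 + i)^12 = 1 + 0.1910.
i = 1.1910^(1/12) − 1 = 0.0146727 = 1.4673%.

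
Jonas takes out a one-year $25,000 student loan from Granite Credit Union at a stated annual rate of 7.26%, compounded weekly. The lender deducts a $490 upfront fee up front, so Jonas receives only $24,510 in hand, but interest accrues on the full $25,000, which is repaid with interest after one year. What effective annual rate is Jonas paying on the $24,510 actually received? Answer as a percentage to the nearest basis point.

9.67%

Amount owed after one year: 25,000 × (1 + 0.0726/52)^52 = 25,000 × 1.075246 = $26,881.15.
Effective rate on net proceeds: 26,881.15 / 24,510 − 1 = 0.096742 = 9.67%.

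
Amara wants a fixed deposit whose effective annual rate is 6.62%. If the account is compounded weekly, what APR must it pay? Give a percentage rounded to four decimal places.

6.4140%

(1 + r/52)^52 − 1 = 0.0662, so 1 + r/52 = 1.0662^(1/52).
r/52 = 0.001233, so r = 0.064140 = 6.4140%.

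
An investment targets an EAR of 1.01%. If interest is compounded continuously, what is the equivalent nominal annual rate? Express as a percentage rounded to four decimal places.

1.0049%

Continuous: nominal r satisfies e^r − 1 = 0.0101.
r = ln(1 + 0.0101) = ln(1.0101) = 0.010049 = 1.0049%.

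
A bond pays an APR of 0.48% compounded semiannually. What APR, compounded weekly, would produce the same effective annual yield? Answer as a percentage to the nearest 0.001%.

EAR = (1 + 0.0048/2)^2 − 1 = 0.004806.
Solve (1 + r/52)^52 = 1.004806: r/52 = 1.004806^(1/52) − 1 = 0.000092, so r = 0.004794 = 0.479%.

0.479%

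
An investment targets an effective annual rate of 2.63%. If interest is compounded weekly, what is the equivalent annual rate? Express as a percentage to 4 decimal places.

(1 + r/52)^52 − 1 = 0.0263, so 1 + r/52 = 1.0263^(1/52).
r/52 = 0.000499, so r = 0.025967 = 2.5967%.

2.5967%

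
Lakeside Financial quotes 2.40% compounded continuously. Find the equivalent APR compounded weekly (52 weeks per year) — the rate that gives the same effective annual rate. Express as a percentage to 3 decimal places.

EAR under continuous compounding: e^0.0240 − 1 = 0.024290.
Solve (1 + r/52)^52 = 1.024290: r/52 = 1.024290^(1/52) − 1 = 0.000462, so r = 0.024006 = 2.401%.

2.401%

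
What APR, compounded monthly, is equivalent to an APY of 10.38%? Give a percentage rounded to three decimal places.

9.917%

(1 + r/12)^12 − 1 = 0.1038, so 1 + r/12 = 1.1038^(1/12).
r/12 = 0.008264, so r = 0.099166 = 9.917%.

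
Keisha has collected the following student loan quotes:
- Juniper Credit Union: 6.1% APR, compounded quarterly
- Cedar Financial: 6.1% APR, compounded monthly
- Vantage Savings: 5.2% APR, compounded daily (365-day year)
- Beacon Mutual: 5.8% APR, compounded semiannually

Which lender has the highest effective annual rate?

Juniper Credit Union: (1 + 0.061/4)^4 − 1 = 6.241%
Cedar Financial: (1 + 0.061/12)^12 − 1 = 6.273%
Vantage Savings: (1 + 0.052/365)^365 − 1 = 5.337%
Beacon Mutual: (1 + 0.058/2)^2 − 1 = 5.884%
The highest effective annual rate is Cedar Financial at 6.273%.

Cedar Financial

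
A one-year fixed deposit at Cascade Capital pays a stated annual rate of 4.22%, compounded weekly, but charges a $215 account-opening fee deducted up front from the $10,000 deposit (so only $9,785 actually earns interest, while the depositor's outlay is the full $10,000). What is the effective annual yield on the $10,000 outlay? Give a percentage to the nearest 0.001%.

Value after one year: 9,785 × (1 + 0.0422/52)^52 = 9,785 × 1.043085 = $10,206.59.
Effective yield on the $10,000 outlay: 10,206.59 / 10,000 − 1 = 0.020659 = 2.066%.

2.066%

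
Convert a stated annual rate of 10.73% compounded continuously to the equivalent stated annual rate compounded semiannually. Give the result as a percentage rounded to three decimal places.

EAR under continuous compounding: e^0.1073 − 1 = 0.113268.
Solve (1 + r/2)^2 = 1.113268: r/2 = 1.113268^(1/2) − 1 = 0.055115, so r = 0.110230 = 11.023%.

11.023%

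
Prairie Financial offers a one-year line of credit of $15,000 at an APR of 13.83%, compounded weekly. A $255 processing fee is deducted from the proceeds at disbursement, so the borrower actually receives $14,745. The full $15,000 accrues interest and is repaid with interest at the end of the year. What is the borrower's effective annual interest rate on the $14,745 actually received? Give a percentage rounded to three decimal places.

16.796%

Amount owed after one year: 15,000 × (1 + 0.1383/52)^52 = 15,000 × 1.148109 = $17,221.64.
Effective rate on net proceeds: 17,221.64 / 14,745 − 1 = 0.167965 = 16.796%.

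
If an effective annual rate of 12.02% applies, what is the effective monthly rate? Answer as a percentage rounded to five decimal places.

0.95038%

The per-month rate i satisfies (1 + i)^12 = 1 + 0.1202.
i = 1.1202^(1/12) − 1 = 0.0095038 = 0.95038%.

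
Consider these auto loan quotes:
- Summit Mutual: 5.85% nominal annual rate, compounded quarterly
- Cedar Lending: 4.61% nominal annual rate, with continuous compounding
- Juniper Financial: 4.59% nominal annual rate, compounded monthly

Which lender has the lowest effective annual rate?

Summit Mutual: (1 + 0.0585/4)^4 − 1 = 5.980%
Cedar Lending: e^0.0461 − 1 = 4.718%
Juniper Financial: (1 + 0.0459/12)^12 − 1 = 4.688%
The lowest effective annual rate is Juniper Financial at 4.688%.

Juniper Financial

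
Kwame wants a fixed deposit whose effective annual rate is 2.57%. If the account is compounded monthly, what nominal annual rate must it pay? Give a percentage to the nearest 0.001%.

(1 + r/12)^12 − 1 = 0.0257, so 1 + r/12 = 1.0257^(1/12).
r/12 = 0.002117, so r = 0.025402 = 2.540%.

2.540%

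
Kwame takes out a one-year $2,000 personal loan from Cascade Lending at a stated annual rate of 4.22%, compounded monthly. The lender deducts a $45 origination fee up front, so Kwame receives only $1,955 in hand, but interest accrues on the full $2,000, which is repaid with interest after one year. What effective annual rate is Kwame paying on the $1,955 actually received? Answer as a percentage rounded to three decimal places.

6.703%

Amount owed after one year: 2,000 × (1 + 0.0422/12)^12 = 2,000 × 1.043026 = $2,086.05.
Effective rate on net proceeds: 2,086.05 / 1,955 − 1 = 0.067034 = 6.703%.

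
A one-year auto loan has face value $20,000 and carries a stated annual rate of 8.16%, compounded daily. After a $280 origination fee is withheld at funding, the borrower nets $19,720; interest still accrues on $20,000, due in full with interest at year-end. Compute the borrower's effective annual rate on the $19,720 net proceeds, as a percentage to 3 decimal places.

Amount owed after one year: 20,000 × (1 + 0.0816/365)^365 = 20,000 × 1.085012 = $21,700.24.
Effective rate on net proceeds: 21,700.24 / 19,720 − 1 = 0.100418 = 10.042%.

10.042%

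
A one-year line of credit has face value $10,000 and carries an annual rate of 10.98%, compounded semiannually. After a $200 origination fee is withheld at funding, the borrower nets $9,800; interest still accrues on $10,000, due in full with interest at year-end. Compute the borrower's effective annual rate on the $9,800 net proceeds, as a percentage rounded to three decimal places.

Amount owed after one year: 10,000 × (1 + 0.1098/2)^2 = 10,000 × 1.112814 = $11,128.14.
Effective rate on net proceeds: 11,128.14 / 9,800 − 1 = 0.135524 = 13.552%.

13.552%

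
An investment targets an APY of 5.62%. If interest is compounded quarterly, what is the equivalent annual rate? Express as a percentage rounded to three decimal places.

(1 + r/4)^4 − 1 = 0.0562, so 1 + r/4 = 1.0562^(1/4).
r/4 = 0.013763, so r = 0.055053 = 5.505%.

5.505%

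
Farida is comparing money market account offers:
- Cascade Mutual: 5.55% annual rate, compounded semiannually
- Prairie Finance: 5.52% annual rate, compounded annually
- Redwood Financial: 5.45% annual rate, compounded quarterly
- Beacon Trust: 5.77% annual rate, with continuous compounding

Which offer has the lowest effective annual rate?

Prairie Finance

Cascade Mutual: (1 + 0.0555/2)^2 − 1 = 5.627%
Prairie Finance: compounded annually, EAR = 5.520%
Redwood Financial: (1 + 0.0545/4)^4 − 1 = 5.562%
Beacon Trust: e^0.0577 − 1 = 5.940%
The lowest effective annual rate is Prairie Finance at 5.520%.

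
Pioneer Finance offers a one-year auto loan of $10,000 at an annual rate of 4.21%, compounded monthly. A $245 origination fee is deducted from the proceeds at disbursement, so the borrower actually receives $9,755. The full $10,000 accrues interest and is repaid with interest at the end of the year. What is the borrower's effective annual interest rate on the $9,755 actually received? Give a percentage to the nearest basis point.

Amount owed after one year: 10,000 × (1 + 0.0421/12)^12 = 10,000 × 1.042922 = $10,429.22.
Effective rate on net proceeds: 10,429.22 / 9,755 − 1 = 0.069115 = 6.91%.

6.91%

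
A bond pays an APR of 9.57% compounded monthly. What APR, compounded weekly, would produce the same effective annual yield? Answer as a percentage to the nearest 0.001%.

EAR = (1 + 0.0957/12)^12 − 1 = 0.100011.
Solve (1 + r/52)^52 = 1.100011: r/52 = 1.100011^(1/52) − 1 = 0.001835, so r = 0.095408 = 9.541%.

9.541%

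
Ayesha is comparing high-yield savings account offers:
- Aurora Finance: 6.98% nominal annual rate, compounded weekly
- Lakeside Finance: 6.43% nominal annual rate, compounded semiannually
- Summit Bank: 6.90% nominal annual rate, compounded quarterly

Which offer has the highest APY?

Aurora Finance: (1 + 0.0698/52)^52 − 1 = 7.224%
Lakeside Finance: (1 + 0.0643/2)^2 − 1 = 6.533%
Summit Bank: (1 + 0.0690/4)^4 − 1 = 7.081%
The highest effective annual rate is Aurora Finance at 7.224%.

Aurora Finance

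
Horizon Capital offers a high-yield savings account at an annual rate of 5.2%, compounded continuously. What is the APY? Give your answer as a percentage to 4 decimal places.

With continuous compounding, EAR = e^0.052 − 1.
e^0.052 = 1.053376, so EAR = 0.053376 = 5.3376%.

5.3376%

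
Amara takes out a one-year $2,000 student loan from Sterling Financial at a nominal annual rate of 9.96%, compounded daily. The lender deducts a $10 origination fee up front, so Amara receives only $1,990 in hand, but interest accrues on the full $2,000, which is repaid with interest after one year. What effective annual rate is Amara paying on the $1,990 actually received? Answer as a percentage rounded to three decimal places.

Amount owed after one year: 2,000 × (1 + 0.0996/365)^365 = 2,000 × 1.104714 = $2,209.43.
Effective rate on net proceeds: 2,209.43 / 1,990 − 1 = 0.110265 = 11.027%.

11.027%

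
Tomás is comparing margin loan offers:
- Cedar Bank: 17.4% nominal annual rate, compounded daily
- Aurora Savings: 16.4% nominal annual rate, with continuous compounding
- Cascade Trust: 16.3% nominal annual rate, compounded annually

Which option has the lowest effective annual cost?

Cascade Trust

Cedar Bank: (1 + 0.174/365)^365 − 1 = 19.001%
Aurora Savings: e^0.164 − 1 = 17.821%
Cascade Trust: compounded annually, EAR = 16.300%
The lowest effective annual rate is Cascade Trust at 16.300%.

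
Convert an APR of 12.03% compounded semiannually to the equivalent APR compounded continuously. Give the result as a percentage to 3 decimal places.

11.682%

EAR = (1 + 0.1203/2)^2 − 1 = 0.123918.
Equivalent continuous rate: r = ln(1 + 0.123918) = 0.116821 = 11.682%.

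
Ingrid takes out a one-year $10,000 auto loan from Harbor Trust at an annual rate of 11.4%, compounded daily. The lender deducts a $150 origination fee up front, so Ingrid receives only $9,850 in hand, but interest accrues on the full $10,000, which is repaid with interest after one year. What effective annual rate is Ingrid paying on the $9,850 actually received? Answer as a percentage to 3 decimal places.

Amount owed after one year: 10,000 × (1 + 0.114/365)^365 = 10,000 × 1.120732 = $11,207.32.
Effective rate on net proceeds: 11,207.32 / 9,850 − 1 = 0.137799 = 13.780%.

13.780%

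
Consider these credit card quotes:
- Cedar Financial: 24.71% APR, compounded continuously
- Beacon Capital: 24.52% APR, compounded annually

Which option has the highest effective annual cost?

Cedar Financial

Cedar Financial: e^0.2471 − 1 = 28.031%
Beacon Capital: compounded annually, EAR = 24.520%
The highest effective annual rate is Cedar Financial at 28.031%.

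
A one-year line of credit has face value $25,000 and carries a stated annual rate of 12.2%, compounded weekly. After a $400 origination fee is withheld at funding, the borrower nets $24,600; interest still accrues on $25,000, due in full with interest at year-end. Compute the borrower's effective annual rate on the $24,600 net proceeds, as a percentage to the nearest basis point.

Amount owed after one year: 25,000 × (1 + 0.122/52)^52 = 25,000 × 1.129593 = $28,239.82.
Effective rate on net proceeds: 28,239.82 / 24,600 − 1 = 0.147960 = 14.80%.

14.80%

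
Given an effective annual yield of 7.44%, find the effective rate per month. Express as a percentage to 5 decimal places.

0.59981%

The per-month rate i satisfies (1 + i)^12 = 1 + 0.0744.
i = 1.0744^(1/12) − 1 = 0.0059981 = 0.59981%.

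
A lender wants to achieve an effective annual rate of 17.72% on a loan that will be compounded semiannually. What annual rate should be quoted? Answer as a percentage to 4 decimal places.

(1 + r/2)^2 − 1 = 0.1772, so 1 + r/2 = 1.1772^(1/2).
r/2 = 0.084988, so r = 0.169977 = 16.9977%.

16.9977%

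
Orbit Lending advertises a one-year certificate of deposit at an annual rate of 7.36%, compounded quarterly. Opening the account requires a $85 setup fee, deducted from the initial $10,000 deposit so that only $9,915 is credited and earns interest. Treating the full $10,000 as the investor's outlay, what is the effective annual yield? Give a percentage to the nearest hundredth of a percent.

6.65%

Value after one year: 9,915 × (1 + 0.0736/4)^4 = 9,915 × 1.075656 = $10,665.13.
Effective yield on the $10,000 outlay: 10,665.13 / 10,000 − 1 = 0.066513 = 6.65%.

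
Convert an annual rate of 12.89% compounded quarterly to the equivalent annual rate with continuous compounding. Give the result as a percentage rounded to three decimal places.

12.687%

EAR = (1 + 0.1289/4)^4 − 1 = 0.135266.
Equivalent continuous rate: r = ln(1 + 0.135266) = 0.126867 = 12.687%.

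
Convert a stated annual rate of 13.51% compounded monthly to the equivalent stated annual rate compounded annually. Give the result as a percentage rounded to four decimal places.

14.3788%

EAR = (1 + 0.1351/12)^12 − 1 = 0.143788.
Compounded annually, the equivalent nominal rate is the EAR itself: 14.3788%.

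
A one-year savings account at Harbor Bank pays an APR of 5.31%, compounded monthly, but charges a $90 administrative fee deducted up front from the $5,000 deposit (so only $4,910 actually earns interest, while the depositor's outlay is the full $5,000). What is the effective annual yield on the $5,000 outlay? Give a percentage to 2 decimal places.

Value after one year: 4,910 × (1 + 0.0531/12)^12 = 4,910 × 1.054412 = $5,177.16.
Effective yield on the $5,000 outlay: 5,177.16 / 5,000 − 1 = 0.035432 = 3.54%.

3.54%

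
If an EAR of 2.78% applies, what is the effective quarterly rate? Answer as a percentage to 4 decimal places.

The per-quarter rate i satisfies (1 + i)^4 = 1 + 0.0278.
i = 1.0278^(1/4) − 1 = 0.0068787 = 0.6879%.

0.6879%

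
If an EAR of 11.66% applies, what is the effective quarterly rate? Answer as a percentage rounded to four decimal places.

The per-quarter rate i satisfies (1 + i)^4 = 1 + 0.1166.
i = 1.1166^(1/4) − 1 = 0.0279557 = 2.7956%.

2.7956%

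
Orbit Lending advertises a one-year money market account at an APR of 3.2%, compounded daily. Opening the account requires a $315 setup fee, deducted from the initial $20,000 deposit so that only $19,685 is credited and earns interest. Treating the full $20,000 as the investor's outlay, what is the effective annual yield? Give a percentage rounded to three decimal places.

Value after one year: 19,685 × (1 + 0.032/365)^365 = 19,685 × 1.032516 = $20,325.08.
Effective yield on the $20,000 outlay: 20,325.08 / 20,000 − 1 = 0.016254 = 1.625%.

1.625%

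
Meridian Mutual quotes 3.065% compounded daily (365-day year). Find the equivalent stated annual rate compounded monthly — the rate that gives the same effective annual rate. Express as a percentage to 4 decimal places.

EAR = (1 + 0.03065/365)^365 − 1 = 0.031123.
Solve (1 + r/12)^12 = 1.031123: r/12 = 1.031123^(1/12) − 1 = 0.002557, so r = 0.030688 = 3.0688%.

3.0688%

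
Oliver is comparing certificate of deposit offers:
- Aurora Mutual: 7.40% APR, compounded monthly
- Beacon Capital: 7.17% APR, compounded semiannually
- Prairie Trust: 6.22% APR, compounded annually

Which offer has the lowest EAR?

Aurora Mutual: (1 + 0.0740/12)^12 − 1 = 7.656%
Beacon Capital: (1 + 0.0717/2)^2 − 1 = 7.299%
Prairie Trust: compounded annually, EAR = 6.220%
The lowest effective annual rate is Prairie Trust at 6.220%.

Prairie Trust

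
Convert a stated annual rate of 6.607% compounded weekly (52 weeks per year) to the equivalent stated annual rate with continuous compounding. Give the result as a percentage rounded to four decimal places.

EAR = (1 + 0.06607/52)^52 − 1 = 0.068257.
Equivalent continuous rate: r = ln(1 + 0.068257) = 0.066028 = 6.6028%.

6.6028%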